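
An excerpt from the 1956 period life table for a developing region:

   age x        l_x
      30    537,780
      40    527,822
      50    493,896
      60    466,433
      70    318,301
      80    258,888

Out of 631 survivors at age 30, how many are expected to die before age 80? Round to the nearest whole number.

The relevant probability is 1 − 258,888/537,780 = 0.518599.
Expected number = 631 × 0.518599 = 327.

327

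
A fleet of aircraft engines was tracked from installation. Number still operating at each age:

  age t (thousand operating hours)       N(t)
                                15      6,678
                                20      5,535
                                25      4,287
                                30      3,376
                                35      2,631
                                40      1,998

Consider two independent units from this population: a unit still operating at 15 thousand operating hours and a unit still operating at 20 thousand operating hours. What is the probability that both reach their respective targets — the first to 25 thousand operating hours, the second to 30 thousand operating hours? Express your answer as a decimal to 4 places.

0.3916

p₁ = N(25)/N(15) = 4,287/6,678 = 0.641959; p₂ = N(30)/N(20) = 3,376/5,535 = 0.609937.
P(both) = p₁ × p₂ = 0.641959 × 0.609937 = 0.391555.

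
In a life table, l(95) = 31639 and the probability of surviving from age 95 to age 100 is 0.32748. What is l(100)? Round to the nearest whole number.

l(100) = l(95) × p = 31639 × 0.32748 = 10361.

10361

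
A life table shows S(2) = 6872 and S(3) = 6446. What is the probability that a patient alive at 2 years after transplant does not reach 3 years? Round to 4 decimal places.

0.0620

P(die before 3 | alive at 2) = 1 − S(3)/S(2) = 1 − 6446/6872 = (426)/6872 = 0.061991.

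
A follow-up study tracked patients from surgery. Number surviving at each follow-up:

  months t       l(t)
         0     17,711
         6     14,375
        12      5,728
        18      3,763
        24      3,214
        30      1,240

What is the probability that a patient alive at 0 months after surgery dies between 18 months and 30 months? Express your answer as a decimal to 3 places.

This is the probability of reaching 18 but not 30, conditional on being alive at 0: (l(18) − l(30)) / l(0).
= (3,763 − 1,240) / 17,711 = 2,523 / 17,711 = 0.142454.

0.142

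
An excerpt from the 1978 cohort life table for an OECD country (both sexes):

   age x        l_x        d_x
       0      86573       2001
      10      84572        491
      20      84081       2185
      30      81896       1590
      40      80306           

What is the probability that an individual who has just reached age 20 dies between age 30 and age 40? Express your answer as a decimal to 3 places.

We want 10|10q20 = (l_30 − l_40)/l_20.
This is the probability of reaching 30 but not 40, conditional on being alive at 20: (l_30 − l_40) / l_20.
= (81896 − 80306) / 84081 = 1590 / 84081 = 0.018910.

0.019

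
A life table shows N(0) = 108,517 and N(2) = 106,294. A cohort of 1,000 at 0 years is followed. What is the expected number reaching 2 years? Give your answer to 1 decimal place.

The relevant probability is 106,294/108,517 = 0.979515.
Expected number = 1,000 × 0.979515 = 979.5.

979.5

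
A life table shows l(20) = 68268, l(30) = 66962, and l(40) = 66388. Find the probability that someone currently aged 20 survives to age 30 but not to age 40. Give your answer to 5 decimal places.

This is the probability of reaching 30 but not 40, conditional on being alive at 20: (l(30) − l(40)) / l(20).
= (66962 − 66388) / 68268 = 574 / 68268 = 0.008408.

0.00841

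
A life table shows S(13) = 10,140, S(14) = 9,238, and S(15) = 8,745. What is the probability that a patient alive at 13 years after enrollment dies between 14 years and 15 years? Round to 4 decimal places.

This is the probability of reaching 14 but not 15, conditional on being alive at 13: (S(14) − S(15)) / S(13).
= (9,238 − 8,745) / 10,140 = 493 / 10,140 = 0.048619.

0.0486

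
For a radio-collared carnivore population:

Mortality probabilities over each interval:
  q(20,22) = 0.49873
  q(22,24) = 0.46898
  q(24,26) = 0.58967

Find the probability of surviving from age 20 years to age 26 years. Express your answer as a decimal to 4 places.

0.1092

The overall survival probability is (1 − 0.49873) × (1 − 0.46898) × (1 − 0.58967).
= 0.50127 × 0.53102 × 0.41033 = 0.109223.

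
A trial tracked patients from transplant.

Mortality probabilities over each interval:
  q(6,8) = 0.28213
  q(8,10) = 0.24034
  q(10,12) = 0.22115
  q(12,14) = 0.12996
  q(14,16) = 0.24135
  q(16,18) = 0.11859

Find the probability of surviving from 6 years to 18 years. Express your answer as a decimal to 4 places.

0.2471

Survival from 6 to 18 is the product of surviving each interval: (1 − 0.28213) × (1 − 0.24034) × (1 − 0.22115) × (1 − 0.12996) × (1 − 0.24135) × (1 − 0.11859).
= 0.71787 × 0.75966 × 0.77885 × 0.87004 × 0.75865 × 0.88141 = 0.247103.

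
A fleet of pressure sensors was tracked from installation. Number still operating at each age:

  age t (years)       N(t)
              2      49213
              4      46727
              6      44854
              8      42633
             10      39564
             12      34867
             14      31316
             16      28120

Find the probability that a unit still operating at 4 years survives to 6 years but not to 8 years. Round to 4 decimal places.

0.0475

This is the probability of reaching 6 but not 8, conditional on being operational at 4: (N(6) − N(8)) / N(4).
= (44854 − 42633) / 46727 = 2221 / 46727 = 0.047531.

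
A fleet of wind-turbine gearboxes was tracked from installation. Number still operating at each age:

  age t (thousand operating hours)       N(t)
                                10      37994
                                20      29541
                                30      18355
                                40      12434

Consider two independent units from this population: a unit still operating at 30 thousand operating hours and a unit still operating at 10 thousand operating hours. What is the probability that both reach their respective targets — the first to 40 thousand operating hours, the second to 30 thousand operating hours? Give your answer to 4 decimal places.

0.3273

p₁ = N(40)/N(30) = 12434/18355 = 0.677418; p₂ = N(30)/N(10) = 18355/37994 = 0.483103.
P(both) = p₁ × p₂ = 0.677418 × 0.483103 = 0.327263.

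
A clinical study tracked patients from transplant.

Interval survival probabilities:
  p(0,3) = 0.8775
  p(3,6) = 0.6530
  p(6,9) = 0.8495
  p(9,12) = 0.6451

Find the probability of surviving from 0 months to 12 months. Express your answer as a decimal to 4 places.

Survival from 0 to 12 is the product of surviving each interval: 0.8775 × 0.6530 × 0.8495 × 0.6451.
= 0.314015.

0.3140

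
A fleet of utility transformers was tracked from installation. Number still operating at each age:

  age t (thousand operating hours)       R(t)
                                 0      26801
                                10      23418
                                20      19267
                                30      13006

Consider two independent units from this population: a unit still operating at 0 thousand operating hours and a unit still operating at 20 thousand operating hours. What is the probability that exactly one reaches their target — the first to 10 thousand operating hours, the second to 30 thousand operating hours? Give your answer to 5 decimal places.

p₁ = R(10)/R(0) = 23418/26801 = 0.873773; p₂ = R(30)/R(20) = 13006/19267 = 0.675040.
P(exactly one) = p₁(1−p₂) + (1−p₁)p₂ = 0.283941 + 0.085208 = 0.369150.

0.36915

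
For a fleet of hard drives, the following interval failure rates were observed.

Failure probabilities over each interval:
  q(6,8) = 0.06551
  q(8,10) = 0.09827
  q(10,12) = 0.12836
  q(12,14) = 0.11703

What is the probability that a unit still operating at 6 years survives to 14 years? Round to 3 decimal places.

P(survive 6→14) = (1 − 0.06551) × (1 − 0.09827) × (1 − 0.12836) × (1 − 0.11703).
= 0.93449 × 0.90173 × 0.87164 × 0.88297 = 0.648536.

0.649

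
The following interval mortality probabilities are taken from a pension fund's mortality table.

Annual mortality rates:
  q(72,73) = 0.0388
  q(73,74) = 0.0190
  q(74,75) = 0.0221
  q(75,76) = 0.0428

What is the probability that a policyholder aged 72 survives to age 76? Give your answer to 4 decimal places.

The overall survival probability is (1 − 0.0388) × (1 − 0.0190) × (1 − 0.0221) × (1 − 0.0428).
= 0.9612 × 0.9810 × 0.9779 × 0.9572 = 0.882632.

0.8826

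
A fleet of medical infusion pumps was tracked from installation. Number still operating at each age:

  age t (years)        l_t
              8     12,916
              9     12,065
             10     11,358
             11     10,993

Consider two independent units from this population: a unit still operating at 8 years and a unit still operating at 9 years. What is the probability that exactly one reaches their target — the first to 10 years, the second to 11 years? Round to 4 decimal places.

0.1880

p₁ = l_10/l_8 = 11,358/12,916 = 0.879374; p₂ = l_11/l_9 = 10,993/12,065 = 0.911148.
P(exactly one) = p₁(1−p₂) + (1−p₁)p₂ = 0.078134 + 0.109908 = 0.188042.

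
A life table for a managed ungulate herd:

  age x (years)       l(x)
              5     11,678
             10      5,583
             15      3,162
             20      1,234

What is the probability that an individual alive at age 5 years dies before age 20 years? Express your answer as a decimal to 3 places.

0.894

P(die before 20 | alive at 5) = 1 − l(20)/l(5) = 1 − 1,234/11,678 = (10,444)/11,678 = 0.894331.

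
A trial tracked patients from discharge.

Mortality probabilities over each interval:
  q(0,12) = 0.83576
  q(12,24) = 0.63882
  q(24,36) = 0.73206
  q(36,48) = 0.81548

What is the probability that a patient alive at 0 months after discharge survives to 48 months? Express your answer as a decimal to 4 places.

The overall survival probability is (1 − 0.83576) × (1 − 0.63882) × (1 − 0.73206) × (1 − 0.81548).
= 0.16424 × 0.36118 × 0.26794 × 0.18452 = 0.002933.

0.0029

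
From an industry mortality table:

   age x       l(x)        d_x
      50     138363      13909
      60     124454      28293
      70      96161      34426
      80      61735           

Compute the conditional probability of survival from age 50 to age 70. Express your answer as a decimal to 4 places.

The conditional survival probability is l(70)/l(50) = 96161/138363 = 0.694991.

0.6950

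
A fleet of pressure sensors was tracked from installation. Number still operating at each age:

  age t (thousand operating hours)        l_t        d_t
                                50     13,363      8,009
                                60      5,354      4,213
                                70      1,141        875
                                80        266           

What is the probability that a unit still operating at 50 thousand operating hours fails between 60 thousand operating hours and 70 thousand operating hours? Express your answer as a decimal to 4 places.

0.3153

This is the probability of reaching 60 but not 70, conditional on being operational at 50: (l_60 − l_70) / l_50.
= (5,354 − 1,141) / 13,363 = 4,213 / 13,363 = 0.315274.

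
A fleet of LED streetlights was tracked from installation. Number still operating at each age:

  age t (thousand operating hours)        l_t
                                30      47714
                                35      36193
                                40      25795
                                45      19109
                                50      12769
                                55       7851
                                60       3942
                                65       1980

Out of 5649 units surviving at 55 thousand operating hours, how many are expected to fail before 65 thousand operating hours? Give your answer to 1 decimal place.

The relevant probability is 1 − 1980/7851 = 0.747803.
Expected number = 5649 × 0.747803 = 4224.3.

4224.3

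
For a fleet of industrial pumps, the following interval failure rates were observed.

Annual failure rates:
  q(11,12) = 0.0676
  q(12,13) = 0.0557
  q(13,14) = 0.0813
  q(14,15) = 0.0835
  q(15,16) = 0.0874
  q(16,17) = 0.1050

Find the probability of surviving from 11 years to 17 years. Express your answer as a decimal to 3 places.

0.606

The overall survival probability is (1 − 0.0676) × (1 − 0.0557) × (1 − 0.0813) × (1 − 0.0835) × (1 − 0.0874) × (1 − 0.1050).
= 0.9324 × 0.9443 × 0.9187 × 0.9165 × 0.9126 × 0.8950 = 0.605511.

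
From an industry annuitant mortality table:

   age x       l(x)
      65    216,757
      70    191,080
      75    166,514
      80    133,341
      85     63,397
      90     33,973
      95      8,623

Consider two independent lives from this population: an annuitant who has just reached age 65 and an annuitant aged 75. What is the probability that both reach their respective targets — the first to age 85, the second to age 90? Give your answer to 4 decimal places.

0.0597

p₁ = l(85)/l(65) = 63,397/216,757 = 0.292480; p₂ = l(90)/l(75) = 33,973/166,514 = 0.204025.
P(both) = p₁ × p₂ = 0.292480 × 0.204025 = 0.059673.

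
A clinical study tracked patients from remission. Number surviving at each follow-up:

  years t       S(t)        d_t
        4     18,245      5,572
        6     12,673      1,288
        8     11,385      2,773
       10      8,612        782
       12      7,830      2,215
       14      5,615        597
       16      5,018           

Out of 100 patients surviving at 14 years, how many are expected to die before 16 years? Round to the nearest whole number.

The relevant probability is 1 − 5,018/5,615 = 0.106322.
Expected number = 100 × 0.106322 = 11.

11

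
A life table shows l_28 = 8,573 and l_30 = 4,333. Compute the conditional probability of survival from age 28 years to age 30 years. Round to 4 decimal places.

0.5054

The conditional survival probability is l_30/l_28 = 4,333/8,573 = 0.505424.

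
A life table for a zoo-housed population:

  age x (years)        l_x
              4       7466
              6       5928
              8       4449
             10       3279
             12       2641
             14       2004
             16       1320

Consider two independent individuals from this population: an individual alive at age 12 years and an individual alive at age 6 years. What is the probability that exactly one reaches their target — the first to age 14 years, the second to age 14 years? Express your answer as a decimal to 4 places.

p₁ = l_14/l_12 = 2004/2641 = 0.758803; p₂ = l_14/l_6 = 2004/5928 = 0.338057.
P(exactly one) = p₁(1−p₂) + (1−p₁)p₂ = 0.502284 + 0.081538 = 0.583823.

0.5838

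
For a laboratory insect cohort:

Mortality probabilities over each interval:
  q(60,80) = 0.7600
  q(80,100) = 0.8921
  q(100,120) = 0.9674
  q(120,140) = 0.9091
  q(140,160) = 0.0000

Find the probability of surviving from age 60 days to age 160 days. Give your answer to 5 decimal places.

0.00008

Survival from 60 to 160 is the product of surviving each interval: (1 − 0.7600) × (1 − 0.8921) × (1 − 0.9674) × (1 − 0.9091) × (1 − 0.0000).
= 0.2400 × 0.1079 × 0.0326 × 0.0909 × 1.0000 = 0.000077.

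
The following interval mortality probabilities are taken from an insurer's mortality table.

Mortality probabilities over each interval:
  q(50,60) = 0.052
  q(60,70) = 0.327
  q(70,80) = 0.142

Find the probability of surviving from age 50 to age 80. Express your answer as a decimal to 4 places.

0.5474

The overall survival probability is (1 − 0.052) × (1 − 0.327) × (1 − 0.142).
= 0.948 × 0.673 × 0.858 = 0.547407.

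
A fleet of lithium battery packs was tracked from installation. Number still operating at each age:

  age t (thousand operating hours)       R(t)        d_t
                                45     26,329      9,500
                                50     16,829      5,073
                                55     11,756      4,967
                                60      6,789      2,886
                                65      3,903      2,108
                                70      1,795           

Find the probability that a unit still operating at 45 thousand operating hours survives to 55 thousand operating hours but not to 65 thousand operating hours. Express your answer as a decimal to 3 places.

This is the probability of reaching 55 but not 65, conditional on being operational at 45: (R(55) − R(65)) / R(45).
= (11,756 − 3,903) / 26,329 = 7,853 / 26,329 = 0.298264.

0.298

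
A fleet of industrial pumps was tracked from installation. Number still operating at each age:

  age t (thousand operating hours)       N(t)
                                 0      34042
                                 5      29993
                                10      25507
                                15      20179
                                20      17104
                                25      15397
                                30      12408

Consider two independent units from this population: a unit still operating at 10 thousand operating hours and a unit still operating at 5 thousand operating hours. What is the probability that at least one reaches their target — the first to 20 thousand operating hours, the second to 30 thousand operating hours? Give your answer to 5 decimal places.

0.80685

p₁ = N(20)/N(10) = 17104/25507 = 0.670561; p₂ = N(30)/N(5) = 12408/29993 = 0.413697.
P(at least one) = 1 − (1−p₁)(1−p₂) = 1 − 0.329439 × 0.586303 = 0.806849.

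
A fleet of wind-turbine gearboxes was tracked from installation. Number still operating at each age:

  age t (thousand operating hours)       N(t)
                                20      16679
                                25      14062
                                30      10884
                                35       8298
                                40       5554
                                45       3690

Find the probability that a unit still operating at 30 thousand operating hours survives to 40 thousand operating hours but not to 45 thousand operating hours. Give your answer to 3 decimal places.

0.171

This is the probability of reaching 40 but not 45, conditional on being operational at 30: (N(40) − N(45)) / N(30).
= (5554 − 3690) / 10884 = 1864 / 10884 = 0.171261.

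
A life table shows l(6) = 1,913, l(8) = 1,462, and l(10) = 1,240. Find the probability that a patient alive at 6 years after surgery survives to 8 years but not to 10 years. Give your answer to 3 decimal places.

0.116

This is the probability of reaching 8 but not 10, conditional on being alive at 6: (l(8) − l(10)) / l(6).
= (1,462 − 1,240) / 1,913 = 222 / 1,913 = 0.116048.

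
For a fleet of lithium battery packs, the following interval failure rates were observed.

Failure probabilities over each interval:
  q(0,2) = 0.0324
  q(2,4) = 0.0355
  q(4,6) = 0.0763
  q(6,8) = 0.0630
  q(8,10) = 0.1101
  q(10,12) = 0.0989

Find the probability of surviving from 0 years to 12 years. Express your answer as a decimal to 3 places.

0.648

Survival from 0 to 12 is the product of surviving each interval: (1 − 0.0324) × (1 − 0.0355) × (1 − 0.0763) × (1 − 0.0630) × (1 − 0.1101) × (1 − 0.0989).
= 0.9676 × 0.9645 × 0.9237 × 0.9370 × 0.8899 × 0.9011 = 0.647713.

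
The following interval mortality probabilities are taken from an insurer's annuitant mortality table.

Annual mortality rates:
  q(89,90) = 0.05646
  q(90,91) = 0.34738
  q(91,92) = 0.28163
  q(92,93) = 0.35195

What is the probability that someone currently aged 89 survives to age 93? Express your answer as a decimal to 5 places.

Chaining the interval survival probabilities: (1 − 0.05646) × (1 − 0.34738) × (1 − 0.28163) × (1 − 0.35195).
= 0.94354 × 0.65262 × 0.71837 × 0.64805 = 0.286667.

0.28667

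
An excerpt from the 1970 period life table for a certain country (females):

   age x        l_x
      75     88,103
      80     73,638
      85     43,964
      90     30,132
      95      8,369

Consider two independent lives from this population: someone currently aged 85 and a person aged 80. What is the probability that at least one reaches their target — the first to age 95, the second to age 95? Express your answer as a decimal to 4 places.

p₁ = l_95/l_85 = 8,369/43,964 = 0.190360; p₂ = l_95/l_80 = 8,369/73,638 = 0.113651.
P(at least one) = 1 − (1−p₁)(1−p₂) = 1 − 0.809640 × 0.886349 = 0.282376.

0.2824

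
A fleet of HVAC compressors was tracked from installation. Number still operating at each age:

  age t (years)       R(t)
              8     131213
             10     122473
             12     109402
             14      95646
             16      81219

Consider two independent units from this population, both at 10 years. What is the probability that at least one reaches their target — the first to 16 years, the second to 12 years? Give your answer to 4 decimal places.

0.9641

p₁ = R(16)/R(10) = 81219/122473 = 0.663158; p₂ = R(12)/R(10) = 109402/122473 = 0.893274.
P(at least one) = 1 − (1−p₁)(1−p₂) = 1 − 0.336842 × 0.106726 = 0.964050.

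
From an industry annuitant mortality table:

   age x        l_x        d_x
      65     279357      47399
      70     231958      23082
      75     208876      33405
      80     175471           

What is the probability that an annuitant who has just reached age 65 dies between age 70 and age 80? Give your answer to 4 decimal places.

0.2022

This is the probability of reaching 70 but not 80, conditional on being alive at 65: (l_70 − l_80) / l_65.
= (231958 − 175471) / 279357 = 56487 / 279357 = 0.202204.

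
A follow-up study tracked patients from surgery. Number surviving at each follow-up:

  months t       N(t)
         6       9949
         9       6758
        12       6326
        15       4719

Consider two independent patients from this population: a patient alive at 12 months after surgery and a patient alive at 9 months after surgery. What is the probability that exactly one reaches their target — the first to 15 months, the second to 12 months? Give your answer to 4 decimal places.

0.2855

p₁ = N(15)/N(12) = 4719/6326 = 0.745969; p₂ = N(12)/N(9) = 6326/6758 = 0.936076.
P(exactly one) = p₁(1−p₂) + (1−p₁)p₂ = 0.047685 + 0.237792 = 0.285478.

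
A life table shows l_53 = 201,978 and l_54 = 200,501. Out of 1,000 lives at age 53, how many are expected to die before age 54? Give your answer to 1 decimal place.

7.3

The relevant probability is 1 − 200,501/201,978 = 0.007313.
Expected number = 1,000 × 0.007313 = 7.3.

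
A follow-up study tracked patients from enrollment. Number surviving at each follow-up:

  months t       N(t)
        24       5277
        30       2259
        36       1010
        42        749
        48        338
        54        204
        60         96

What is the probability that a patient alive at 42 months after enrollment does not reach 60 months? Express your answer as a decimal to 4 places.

0.8718

P(die before 60 | alive at 42) = 1 − N(60)/N(42) = 1 − 96/749 = (653)/749 = 0.871829.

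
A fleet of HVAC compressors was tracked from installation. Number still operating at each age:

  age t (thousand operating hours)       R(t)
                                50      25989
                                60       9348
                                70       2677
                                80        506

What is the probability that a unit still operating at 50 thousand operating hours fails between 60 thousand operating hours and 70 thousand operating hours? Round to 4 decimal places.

This is the probability of reaching 60 but not 70, conditional on being operational at 50: (R(60) − R(70)) / R(50).
= (9348 − 2677) / 25989 = 6671 / 25989 = 0.256686.

0.2567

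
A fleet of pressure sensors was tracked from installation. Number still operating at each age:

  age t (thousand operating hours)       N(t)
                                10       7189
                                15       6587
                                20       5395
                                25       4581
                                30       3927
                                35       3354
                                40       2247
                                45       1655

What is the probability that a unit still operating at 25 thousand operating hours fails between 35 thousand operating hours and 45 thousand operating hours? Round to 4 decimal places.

This is the probability of reaching 35 but not 45, conditional on being operational at 25: (N(35) − N(45)) / N(25).
= (3354 − 1655) / 4581 = 1699 / 4581 = 0.370880.

0.3709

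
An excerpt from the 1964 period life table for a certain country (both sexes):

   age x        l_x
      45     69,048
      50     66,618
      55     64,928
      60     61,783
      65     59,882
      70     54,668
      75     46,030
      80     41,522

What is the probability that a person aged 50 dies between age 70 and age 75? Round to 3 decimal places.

0.130

This is the probability of reaching 70 but not 75, conditional on being alive at 50: (l_70 − l_75) / l_50.
= (54,668 − 46,030) / 66,618 = 8,638 / 66,618 = 0.129665.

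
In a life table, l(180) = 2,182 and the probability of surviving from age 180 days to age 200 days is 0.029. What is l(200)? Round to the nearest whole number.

63

l(200) = l(180) × p = 2,182 × 0.029 = 63.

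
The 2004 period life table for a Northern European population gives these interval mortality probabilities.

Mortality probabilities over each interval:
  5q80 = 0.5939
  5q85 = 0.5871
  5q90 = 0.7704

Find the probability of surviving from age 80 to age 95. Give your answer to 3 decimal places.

The overall survival probability is (1 − 0.5939) × (1 − 0.5871) × (1 − 0.7704).
= 0.4061 × 0.4129 × 0.2296 = 0.038499.

0.038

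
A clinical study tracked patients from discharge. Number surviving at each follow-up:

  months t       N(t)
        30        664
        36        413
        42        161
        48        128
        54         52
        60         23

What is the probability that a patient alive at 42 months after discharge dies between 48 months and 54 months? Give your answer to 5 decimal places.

This is the probability of reaching 48 but not 54, conditional on being alive at 42: (N(48) − N(54)) / N(42).
= (128 − 52) / 161 = 76 / 161 = 0.472050.

0.47205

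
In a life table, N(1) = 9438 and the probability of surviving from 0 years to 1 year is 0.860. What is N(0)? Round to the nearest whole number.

N(0) = N(1) / p = 9438 / 0.860 = 10974.

10974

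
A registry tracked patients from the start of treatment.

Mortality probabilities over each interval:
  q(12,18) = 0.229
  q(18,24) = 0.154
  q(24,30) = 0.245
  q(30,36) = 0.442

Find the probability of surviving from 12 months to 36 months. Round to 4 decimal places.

Chaining the interval survival probabilities: (1 − 0.229) × (1 − 0.154) × (1 − 0.245) × (1 − 0.442).
= 0.771 × 0.846 × 0.755 × 0.558 = 0.274793.

0.2748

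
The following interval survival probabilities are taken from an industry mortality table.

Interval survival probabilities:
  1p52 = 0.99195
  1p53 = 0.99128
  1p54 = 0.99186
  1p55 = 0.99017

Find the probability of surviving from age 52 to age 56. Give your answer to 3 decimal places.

Survival from 52 to 56 is the product of surviving each interval: 0.99195 × 0.99128 × 0.99186 × 0.99017.
= 0.965709.

0.966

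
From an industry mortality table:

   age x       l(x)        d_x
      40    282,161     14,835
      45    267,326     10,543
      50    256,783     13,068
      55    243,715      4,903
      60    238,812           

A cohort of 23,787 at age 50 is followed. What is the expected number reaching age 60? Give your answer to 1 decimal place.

The relevant probability is 238,812/256,783 = 0.930015.
Expected number = 23,787 × 0.930015 = 22122.3.

22122.3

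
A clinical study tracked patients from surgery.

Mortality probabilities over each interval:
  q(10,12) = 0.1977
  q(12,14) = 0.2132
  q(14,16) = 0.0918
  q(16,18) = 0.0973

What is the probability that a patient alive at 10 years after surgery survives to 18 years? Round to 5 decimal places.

0.51752

Chaining the interval survival probabilities: (1 − 0.1977) × (1 − 0.2132) × (1 − 0.0918) × (1 − 0.0973).
= 0.8023 × 0.7868 × 0.9082 × 0.9027 = 0.517519.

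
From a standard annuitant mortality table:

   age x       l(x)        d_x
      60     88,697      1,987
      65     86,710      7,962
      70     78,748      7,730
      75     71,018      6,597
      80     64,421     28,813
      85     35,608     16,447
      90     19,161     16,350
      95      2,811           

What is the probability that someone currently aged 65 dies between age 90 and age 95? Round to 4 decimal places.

0.1886

This is the probability of reaching 90 but not 95, conditional on being alive at 65: (l(90) − l(95)) / l(65).
= (19,161 − 2,811) / 86,710 = 16,350 / 86,710 = 0.188560.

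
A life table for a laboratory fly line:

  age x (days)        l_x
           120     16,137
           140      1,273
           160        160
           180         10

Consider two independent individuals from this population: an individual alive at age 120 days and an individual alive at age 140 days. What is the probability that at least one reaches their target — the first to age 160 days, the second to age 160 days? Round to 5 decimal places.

p₁ = l_160/l_120 = 160/16,137 = 0.009915; p₂ = l_160/l_140 = 160/1,273 = 0.125687.
P(at least one) = 1 − (1−p₁)(1−p₂) = 1 − 0.990085 × 0.874313 = 0.134356.

0.13436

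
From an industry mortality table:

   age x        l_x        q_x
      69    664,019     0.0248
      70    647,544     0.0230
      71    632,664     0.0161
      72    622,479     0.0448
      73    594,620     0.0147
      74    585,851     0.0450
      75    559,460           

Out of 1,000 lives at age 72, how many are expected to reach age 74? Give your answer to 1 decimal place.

The relevant probability is 585,851/622,479 = 0.941158.
Expected number = 1,000 × 0.941158 = 941.2.

941.2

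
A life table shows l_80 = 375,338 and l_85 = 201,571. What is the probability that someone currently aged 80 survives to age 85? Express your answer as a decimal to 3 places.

0.537

The conditional survival probability is l_85/l_80 = 201,571/375,338 = 0.537039.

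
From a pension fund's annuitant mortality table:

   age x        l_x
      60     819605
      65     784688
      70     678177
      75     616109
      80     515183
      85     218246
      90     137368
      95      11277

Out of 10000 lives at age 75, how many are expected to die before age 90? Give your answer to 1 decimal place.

The relevant probability is 1 − 137368/616109 = 0.777039.
Expected number = 10000 × 0.777039 = 7770.4.

7770.4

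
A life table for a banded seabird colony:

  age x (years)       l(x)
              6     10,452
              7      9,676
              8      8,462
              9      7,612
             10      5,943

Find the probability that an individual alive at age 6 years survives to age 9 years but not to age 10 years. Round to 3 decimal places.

0.160

This is the probability of reaching 9 but not 10, conditional on being alive at 6: (l(9) − l(10)) / l(6).
= (7,612 − 5,943) / 10,452 = 1,669 / 10,452 = 0.159682.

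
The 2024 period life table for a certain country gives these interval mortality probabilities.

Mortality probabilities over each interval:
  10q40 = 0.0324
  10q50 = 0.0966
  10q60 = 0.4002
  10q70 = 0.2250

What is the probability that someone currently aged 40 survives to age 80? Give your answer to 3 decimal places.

0.406

Chaining the interval survival probabilities: (1 − 0.0324) × (1 − 0.0966) × (1 − 0.4002) × (1 − 0.2250).
= 0.9676 × 0.9034 × 0.5998 × 0.7750 = 0.406335.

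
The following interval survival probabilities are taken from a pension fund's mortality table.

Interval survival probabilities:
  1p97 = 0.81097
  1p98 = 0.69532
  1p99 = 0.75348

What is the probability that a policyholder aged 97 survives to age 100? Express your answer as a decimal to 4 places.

0.4249

Survival from 97 to 100 is the product of surviving each interval: 0.81097 × 0.69532 × 0.75348.
= 0.424875.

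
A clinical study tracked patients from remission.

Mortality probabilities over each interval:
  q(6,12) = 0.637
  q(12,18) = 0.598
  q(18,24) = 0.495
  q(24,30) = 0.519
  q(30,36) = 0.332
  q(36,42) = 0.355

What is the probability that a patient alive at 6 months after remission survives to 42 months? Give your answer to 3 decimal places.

The overall survival probability is (1 − 0.637) × (1 − 0.598) × (1 − 0.495) × (1 − 0.519) × (1 − 0.332) × (1 − 0.355).
= 0.363 × 0.402 × 0.505 × 0.481 × 0.668 × 0.645 = 0.015272.

0.015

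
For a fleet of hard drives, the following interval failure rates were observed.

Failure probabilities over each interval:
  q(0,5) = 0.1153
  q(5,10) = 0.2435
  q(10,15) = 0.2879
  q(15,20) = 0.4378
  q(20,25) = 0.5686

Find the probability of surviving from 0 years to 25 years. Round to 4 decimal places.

Chaining the interval survival probabilities: (1 − 0.1153) × (1 − 0.2435) × (1 − 0.2879) × (1 − 0.4378) × (1 − 0.5686).
= 0.8847 × 0.7565 × 0.7121 × 0.5622 × 0.4314 = 0.115589.

0.1156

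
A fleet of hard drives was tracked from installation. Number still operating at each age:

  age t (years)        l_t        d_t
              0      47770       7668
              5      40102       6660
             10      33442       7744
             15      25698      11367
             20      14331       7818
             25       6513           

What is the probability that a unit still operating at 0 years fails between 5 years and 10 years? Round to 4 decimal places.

This is the probability of reaching 5 but not 10, conditional on being operational at 0: (l_5 − l_10) / l_0.
= (40102 − 33442) / 47770 = 6660 / 47770 = 0.139418.

0.1394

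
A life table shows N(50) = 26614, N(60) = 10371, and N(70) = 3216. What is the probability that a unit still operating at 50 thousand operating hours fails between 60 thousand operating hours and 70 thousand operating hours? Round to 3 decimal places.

This is the probability of reaching 60 but not 70, conditional on being operational at 50: (N(60) − N(70)) / N(50).
= (10371 − 3216) / 26614 = 7155 / 26614 = 0.268843.

0.269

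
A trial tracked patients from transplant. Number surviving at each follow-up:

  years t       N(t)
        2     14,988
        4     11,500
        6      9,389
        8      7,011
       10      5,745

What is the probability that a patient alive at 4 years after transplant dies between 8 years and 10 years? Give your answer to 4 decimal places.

0.1101

This is the probability of reaching 8 but not 10, conditional on being alive at 4: (N(8) − N(10)) / N(4).
= (7,011 − 5,745) / 11,500 = 1,266 / 11,500 = 0.110087.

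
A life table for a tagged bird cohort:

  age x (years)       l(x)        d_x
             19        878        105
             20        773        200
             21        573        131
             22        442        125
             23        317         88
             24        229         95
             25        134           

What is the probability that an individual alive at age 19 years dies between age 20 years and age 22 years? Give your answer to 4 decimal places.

0.3770

This is the probability of reaching 20 but not 22, conditional on being alive at 19: (l(20) − l(22)) / l(19).
= (773 − 442) / 878 = 331 / 878 = 0.376993.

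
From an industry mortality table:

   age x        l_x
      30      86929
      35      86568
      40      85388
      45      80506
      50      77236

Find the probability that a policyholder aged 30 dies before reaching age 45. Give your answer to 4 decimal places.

P(die before 45 | alive at 30) = 1 − l_45/l_30 = 1 − 80506/86929 = (6423)/86929 = 0.073888.

0.0739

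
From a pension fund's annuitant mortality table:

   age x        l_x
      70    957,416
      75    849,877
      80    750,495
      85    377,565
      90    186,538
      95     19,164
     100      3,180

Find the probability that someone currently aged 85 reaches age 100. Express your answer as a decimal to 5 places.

0.00842

We want 15p85 = l_100/l_85.
The conditional survival probability is l_100/l_85 = 3,180/377,565 = 0.008422.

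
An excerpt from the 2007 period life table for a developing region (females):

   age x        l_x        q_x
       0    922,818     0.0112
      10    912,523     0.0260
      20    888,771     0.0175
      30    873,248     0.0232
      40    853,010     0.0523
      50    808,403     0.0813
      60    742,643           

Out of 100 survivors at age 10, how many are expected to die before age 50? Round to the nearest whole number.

The relevant probability is 1 − 808,403/912,523 = 0.114101.
Expected number = 100 × 0.114101 = 11.

11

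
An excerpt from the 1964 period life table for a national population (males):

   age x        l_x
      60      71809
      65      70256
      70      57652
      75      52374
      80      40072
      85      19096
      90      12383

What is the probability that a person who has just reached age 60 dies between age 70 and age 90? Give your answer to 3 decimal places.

0.630

We want 10|20q60 = (l_70 − l_90)/l_60.
This is the probability of reaching 70 but not 90, conditional on being alive at 60: (l_70 − l_90) / l_60.
= (57652 − 12383) / 71809 = 45269 / 71809 = 0.630408.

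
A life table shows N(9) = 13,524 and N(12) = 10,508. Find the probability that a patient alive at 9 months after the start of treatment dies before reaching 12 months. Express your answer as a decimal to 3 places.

P(die before 12 | alive at 9) = 1 − N(12)/N(9) = 1 − 10,508/13,524 = (3,016)/13,524 = 0.223011.

0.223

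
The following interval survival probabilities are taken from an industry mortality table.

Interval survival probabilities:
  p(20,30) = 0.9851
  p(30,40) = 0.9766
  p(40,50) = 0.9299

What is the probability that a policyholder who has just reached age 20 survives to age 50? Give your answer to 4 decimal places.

P(survive 20→50) = 0.9851 × 0.9766 × 0.9299.
= 0.894609.

0.8946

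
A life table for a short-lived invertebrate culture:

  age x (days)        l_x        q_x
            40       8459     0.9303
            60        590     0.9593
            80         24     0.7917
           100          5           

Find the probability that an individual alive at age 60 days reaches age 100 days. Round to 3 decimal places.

0.008

The conditional survival probability is l_100/l_60 = 5/590 = 0.008475.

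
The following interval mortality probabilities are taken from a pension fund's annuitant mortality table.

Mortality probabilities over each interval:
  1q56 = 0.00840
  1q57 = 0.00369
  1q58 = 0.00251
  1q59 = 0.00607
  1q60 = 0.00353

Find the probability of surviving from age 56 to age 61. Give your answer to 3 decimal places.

0.976

Survival from 56 to 61 is the product of surviving each interval: (1 − 0.00840) × (1 − 0.00369) × (1 − 0.00251) × (1 − 0.00607) × (1 − 0.00353).
= 0.99160 × 0.99631 × 0.99749 × 0.99393 × 0.99647 = 0.976022.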